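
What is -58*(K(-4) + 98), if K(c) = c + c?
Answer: -5220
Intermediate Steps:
K(c) = 2*c
-58*(K(-4) + 98) = -58*(2*(-4) + 98) = -58*(-8 + 98) = -58*90 = -5220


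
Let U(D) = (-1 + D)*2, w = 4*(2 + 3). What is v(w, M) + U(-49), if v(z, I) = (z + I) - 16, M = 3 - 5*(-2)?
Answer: -83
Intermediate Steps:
M = 13 (M = 3 + 10 = 13)
w = 20 (w = 4*5 = 20)
U(D) = -2 + 2*D
v(z, I) = -16 + I + z (v(z, I) = (I + z) - 16 = -16 + I + z)
v(w, M) + U(-49) = (-16 + 13 + 20) + (-2 + 2*(-49)) = 17 + (-2 - 98) = 17 - 100 = -83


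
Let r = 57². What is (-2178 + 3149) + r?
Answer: 4220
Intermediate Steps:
r = 3249
(-2178 + 3149) + r = (-2178 + 3149) + 3249 = 971 + 3249 = 4220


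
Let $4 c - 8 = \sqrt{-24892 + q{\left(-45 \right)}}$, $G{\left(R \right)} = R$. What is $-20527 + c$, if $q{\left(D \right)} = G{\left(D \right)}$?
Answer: $-20525 + \frac{i \sqrt{24937}}{4} \approx -20525.0 + 39.479 i$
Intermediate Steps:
$q{\left(D \right)} = D$
$c = 2 + \frac{i \sqrt{24937}}{4}$ ($c = 2 + \frac{\sqrt{-24892 - 45}}{4} = 2 + \frac{\sqrt{-24937}}{4} = 2 + \frac{i \sqrt{24937}}{4} \approx 2.0 + 39.479 i$)
$-20527 + c = -20527 + \left(2 + \frac{i \sqrt{24937}}{4}\right) = -20525 + \frac{i \sqrt{24937}}{4}$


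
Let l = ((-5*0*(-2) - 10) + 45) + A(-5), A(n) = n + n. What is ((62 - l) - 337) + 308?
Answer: 8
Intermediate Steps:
A(n) = 2*n
l = 25 (l = ((-5*0*(-2) - 10) + 45) + 2*(-5) = ((0*(-2) - 10) + 45) - 10 = ((0 - 10) + 45) - 10 = (-10 + 45) - 10 = 35 - 10 = 25)
((62 - l) - 337) + 308 = ((62 - 1*25) - 337) + 308 = ((62 - 25) - 337) + 308 = (37 - 337) + 308 = -300 + 308 = 8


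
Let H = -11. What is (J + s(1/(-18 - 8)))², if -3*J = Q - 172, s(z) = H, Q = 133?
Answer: 4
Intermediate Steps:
s(z) = -11
J = 13 (J = -(133 - 172)/3 = -⅓*(-39) = 13)
(J + s(1/(-18 - 8)))² = (13 - 11)² = 2² = 4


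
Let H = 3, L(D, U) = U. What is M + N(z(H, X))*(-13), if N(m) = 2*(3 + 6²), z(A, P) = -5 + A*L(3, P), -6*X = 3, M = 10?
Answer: -1004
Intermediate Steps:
X = -½ (X = -⅙*3 = -½ ≈ -0.50000)
z(A, P) = -5 + A*P
N(m) = 78 (N(m) = 2*(3 + 36) = 2*39 = 78)
M + N(z(H, X))*(-13) = 10 + 78*(-13) = 10 - 1014 = -1004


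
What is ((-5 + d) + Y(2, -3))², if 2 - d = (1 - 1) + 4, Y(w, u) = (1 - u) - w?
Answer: 25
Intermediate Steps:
Y(w, u) = 1 - u - w
d = -2 (d = 2 - ((1 - 1) + 4) = 2 - (0 + 4) = 2 - 1*4 = 2 - 4 = -2)
((-5 + d) + Y(2, -3))² = ((-5 - 2) + (1 - 1*(-3) - 1*2))² = (-7 + (1 + 3 - 2))² = (-7 + 2)² = (-5)² = 25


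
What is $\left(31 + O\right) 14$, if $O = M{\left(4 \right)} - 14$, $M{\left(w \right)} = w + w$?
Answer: $350$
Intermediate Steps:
$M{\left(w \right)} = 2 w$
$O = -6$ ($O = 2 \cdot 4 - 14 = 8 - 14 = -6$)
$\left(31 + O\right) 14 = \left(31 - 6\right) 14 = 25 \cdot 14 = 350$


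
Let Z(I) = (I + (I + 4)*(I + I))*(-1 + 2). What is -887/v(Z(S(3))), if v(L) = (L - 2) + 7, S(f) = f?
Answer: -887/50 ≈ -17.740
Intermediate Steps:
Z(I) = I + 2*I*(4 + I) (Z(I) = (I + (4 + I)*(2*I))*1 = (I + 2*I*(4 + I))*1 = I + 2*I*(4 + I))
v(L) = 5 + L (v(L) = (-2 + L) + 7 = 5 + L)
-887/v(Z(S(3))) = -887/(5 + 3*(9 + 2*3)) = -887/(5 + 3*(9 + 6)) = -887/(5 + 3*15) = -887/(5 + 45) = -887/50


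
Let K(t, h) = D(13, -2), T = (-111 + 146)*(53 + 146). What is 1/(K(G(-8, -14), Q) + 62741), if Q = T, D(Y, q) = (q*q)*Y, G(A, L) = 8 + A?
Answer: 1/62793 ≈ 1.5925e-5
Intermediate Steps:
T = 6965 (T = 35*199 = 6965)
D(Y, q) = Y*q² (D(Y, q) = q²*Y = Y*q²)
Q = 6965
K(t, h) = 52 (K(t, h) = 13*(-2)² = 13*4 = 52)
1/(K(G(-8, -14), Q) + 62741) = 1/(52 + 62741) = 1/62793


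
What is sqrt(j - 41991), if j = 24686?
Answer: I*sqrt(17305) ≈ 131.55*I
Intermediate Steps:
sqrt(j - 41991) = sqrt(24686 - 41991) = sqrt(-17305) = I*sqrt(17305)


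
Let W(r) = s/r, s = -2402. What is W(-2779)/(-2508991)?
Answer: -2402/6972485989 ≈ -3.4450e-7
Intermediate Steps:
W(r) = -2402/r
W(-2779)/(-2508991) = -2402/(-2779)/(-2508991) = -2402*(-1/2779)*(-1/2508991) = (2402/2779)*(-1/2508991) = -2402/6972485989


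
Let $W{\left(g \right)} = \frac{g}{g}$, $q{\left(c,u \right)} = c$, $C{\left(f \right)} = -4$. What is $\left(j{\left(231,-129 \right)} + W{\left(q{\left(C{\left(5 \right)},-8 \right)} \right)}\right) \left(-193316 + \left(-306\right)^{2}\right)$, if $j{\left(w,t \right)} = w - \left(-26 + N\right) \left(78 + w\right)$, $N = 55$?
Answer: $870106720$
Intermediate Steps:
$j{\left(w,t \right)} = -2262 - 28 w$ ($j{\left(w,t \right)} = w - \left(-26 + 55\right) \left(78 + w\right) = w - 29 \left(78 + w\right) = w - \left(2262 + 29 w\right) = -2262 - 28 w$)
$W{\left(g \right)} = 1$
$\left(j{\left(231,-129 \right)} + W{\left(q{\left(C{\left(5 \right)},-8 \right)} \right)}\right) \left(-193316 + \left(-306\right)^{2}\right) = \left(\left(-2262 - 6468\right) + 1\right) \left(-193316 + \left(-306\right)^{2}\right) = \left(\left(-2262 - 6468\right) + 1\right) \left(-193316 + 93636\right) = \left(-8730 + 1\right) \left(-99680\right) = \left(-8729\right) \left(-99680\right) = 870106720$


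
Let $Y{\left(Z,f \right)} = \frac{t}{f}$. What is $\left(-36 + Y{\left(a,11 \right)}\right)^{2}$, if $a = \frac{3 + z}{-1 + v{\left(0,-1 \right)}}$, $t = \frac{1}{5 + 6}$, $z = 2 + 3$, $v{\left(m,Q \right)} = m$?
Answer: $\frac{18966025}{14641} \approx 1295.4$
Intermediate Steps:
$z = 5$
$t = \frac{1}{11} \approx 0.090909$
$a = -8$ ($a = \frac{3 + 5}{-1 + 0} = \frac{8}{-1} = 8 \left(-1\right) = -8$)
$Y{\left(Z,f \right)} = \frac{1}{11 f}$
$\left(-36 + Y{\left(a,11 \right)}\right)^{2} = \left(-36 + \frac{1}{11 \cdot 11}\right)^{2} = \left(-36 + \frac{1}{11} \cdot \frac{1}{11}\right)^{2} = \left(-36 + \frac{1}{121}\right)^{2} = \left(- \frac{4355}{121}\right)^{2} = \frac{18966025}{14641}$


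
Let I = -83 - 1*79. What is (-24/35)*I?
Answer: 3888/35 ≈ 111.09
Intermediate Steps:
I = -162 (I = -83 - 79 = -162)
(-24/35)*I = -24/35*(-162) = 3888/35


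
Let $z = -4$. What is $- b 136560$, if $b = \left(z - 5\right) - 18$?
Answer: $3687120$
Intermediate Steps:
$b = -27$ ($b = \left(-4 - 5\right) - 18 = -9 - 18 = -27$)
$- b 136560 = \left(-1\right) \left(-27\right) 136560 = 27 \cdot 136560 = 3687120$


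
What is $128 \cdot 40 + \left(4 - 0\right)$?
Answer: $5124$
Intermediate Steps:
$128 \cdot 40 + \left(4 - 0\right) = 5120 + \left(4 + 0\right) = 5120 + 4 = 5124$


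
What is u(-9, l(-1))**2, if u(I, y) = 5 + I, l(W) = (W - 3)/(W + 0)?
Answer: 16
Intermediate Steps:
l(W) = (-3 + W)/W
u(-9, l(-1))**2 = (5 - 9)**2 = (-4)**2 = 16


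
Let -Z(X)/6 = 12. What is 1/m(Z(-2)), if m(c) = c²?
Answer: 1/5184 ≈ 0.00019290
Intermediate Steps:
Z(X) = -72 (Z(X) = -6*12 = -72)
1/m(Z(-2)) = 1/((-72)²) = 1/5184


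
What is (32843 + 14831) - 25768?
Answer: 21906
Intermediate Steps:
(32843 + 14831) - 25768 = 47674 - 25768 = 21906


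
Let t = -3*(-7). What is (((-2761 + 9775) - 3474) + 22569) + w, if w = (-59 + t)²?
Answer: 27553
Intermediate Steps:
t = 21
w = 1444 (w = (-59 + 21)² = (-38)² = 1444)
(((-2761 + 9775) - 3474) + 22569) + w = (((-2761 + 9775) - 3474) + 22569) + 1444 = ((7014 - 3474) + 22569) + 1444 = (3540 + 22569) + 1444 = 26109 + 1444 = 27553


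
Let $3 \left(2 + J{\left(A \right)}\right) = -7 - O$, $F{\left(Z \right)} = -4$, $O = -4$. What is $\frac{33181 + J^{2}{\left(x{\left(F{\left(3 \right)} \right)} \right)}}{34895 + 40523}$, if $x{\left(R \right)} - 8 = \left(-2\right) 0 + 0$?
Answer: $\frac{16595}{37709} \approx 0.44008$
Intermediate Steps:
$x{\left(R \right)} = 8$ ($x{\left(R \right)} = 8 + \left(\left(-2\right) 0 + 0\right) = 8 + \left(0 + 0\right) = 8 + 0 = 8$)
$J{\left(A \right)} = -3$ ($J{\left(A \right)} = -2 + \frac{-7 - -4}{3} = -2 + \frac{-7 + 4}{3} = -2 + \frac{1}{3} \left(-3\right) = -2 - 1 = -3$)
$\frac{33181 + J^{2}{\left(x{\left(F{\left(3 \right)} \right)} \right)}}{34895 + 40523} = \frac{33181 + \left(-3\right)^{2}}{34895 + 40523} = \frac{33181 + 9}{75418} = 33190 \cdot \frac{1}{75418} = \frac{16595}{37709}$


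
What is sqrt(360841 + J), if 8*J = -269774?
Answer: sqrt(1308477)/2 ≈ 571.94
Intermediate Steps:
J = -134887/4 (J = (1/8)*(-269774) = -134887/4 ≈ -33722.)
sqrt(360841 + J) = sqrt(360841 - 134887/4) = sqrt(1308477/4) = sqrt(1308477)/2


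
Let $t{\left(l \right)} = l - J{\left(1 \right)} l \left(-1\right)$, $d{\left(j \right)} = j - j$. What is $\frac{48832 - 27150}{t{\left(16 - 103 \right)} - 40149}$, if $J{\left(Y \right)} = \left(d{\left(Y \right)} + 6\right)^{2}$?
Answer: $- \frac{10841}{21684} \approx -0.49995$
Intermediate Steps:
$d{\left(j \right)} = 0$
$J{\left(Y \right)} = 36$ ($J{\left(Y \right)} = \left(0 + 6\right)^{2} = 6^{2} = 36$)
$t{\left(l \right)} = 37 l$ ($t{\left(l \right)} = l - 36 l \left(-1\right) = l - - 36 l = l + 36 l = 37 l$)
$\frac{48832 - 27150}{t{\left(16 - 103 \right)} - 40149} = \frac{48832 - 27150}{37 \left(16 - 103\right) - 40149} = \frac{21682}{37 \left(16 - 103\right) - 40149} = \frac{21682}{37 \left(-87\right) - 40149} = \frac{21682}{-3219 - 40149} = \frac{21682}{-43368} = 21682 \left(- \frac{1}{43368}\right) = - \frac{10841}{21684}$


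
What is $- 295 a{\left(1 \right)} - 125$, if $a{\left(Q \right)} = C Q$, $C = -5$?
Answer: $1350$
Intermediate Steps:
$a{\left(Q \right)} = - 5 Q$
$- 295 a{\left(1 \right)} - 125 = - 295 \left(\left(-5\right) 1\right) - 125 = \left(-295\right) \left(-5\right) - 125 = 1475 - 125 = 1350$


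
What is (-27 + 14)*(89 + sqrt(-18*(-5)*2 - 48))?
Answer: -1157 - 26*sqrt(33) ≈ -1306.4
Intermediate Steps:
(-27 + 14)*(89 + sqrt(-18*(-5)*2 - 48)) = -13*(89 + sqrt(-3*(-30)*2 - 48)) = -13*(89 + sqrt(90*2 - 48)) = -13*(89 + sqrt(180 - 48)) = -13*(89 + sqrt(132)) = -13*(89 + 2*sqrt(33)) = -1157 - 26*sqrt(33)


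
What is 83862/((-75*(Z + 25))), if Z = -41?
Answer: 13977/200 ≈ 69.885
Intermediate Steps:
83862/((-75*(Z + 25))) = 83862/((-75*(-41 + 25))) = 83862/((-75*(-16))) = 83862/1200 = 83862*(1/1200) = 13977/200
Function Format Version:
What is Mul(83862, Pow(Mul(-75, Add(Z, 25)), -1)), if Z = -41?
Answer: Rational(13977, 200) ≈ 69.885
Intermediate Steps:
Mul(83862, Pow(Mul(-75, Add(Z, 25)), -1)) = Mul(83862, Pow(Mul(-75, Add(-41, 25)), -1)) = Mul(83862, Pow(Mul(-75, -16), -1)) = Mul(83862, Pow(1200, -1)) = Mul(83862, Rational(1, 1200)) = Rational(13977, 200)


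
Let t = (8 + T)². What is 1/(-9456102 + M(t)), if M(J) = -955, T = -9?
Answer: -1/9457057 ≈ -1.0574e-7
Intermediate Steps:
t = 1 (t = (8 - 9)² = (-1)² = 1)
1/(-9456102 + M(t)) = 1/(-9456102 - 955) = 1/(-9457057) = -1/9457057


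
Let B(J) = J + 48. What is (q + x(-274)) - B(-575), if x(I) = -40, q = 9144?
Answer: 9631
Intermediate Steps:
B(J) = 48 + J
(q + x(-274)) - B(-575) = (9144 - 40) - (48 - 575) = 9104 - 1*(-527) = 9104 + 527 = 9631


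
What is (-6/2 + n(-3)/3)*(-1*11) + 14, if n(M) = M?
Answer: 58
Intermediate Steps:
(-6/2 + n(-3)/3)*(-1*11) + 14 = (-6/2 - 3/3)*(-1*11) + 14 = (-6*½ - 3*⅓)*(-11) + 14 = (-3 - 1)*(-11) + 14 = -4*(-11) + 14 = 44 + 14 = 58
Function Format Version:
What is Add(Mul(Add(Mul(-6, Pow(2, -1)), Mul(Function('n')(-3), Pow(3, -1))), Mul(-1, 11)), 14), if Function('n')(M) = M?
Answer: 58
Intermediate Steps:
Add(Mul(Add(Mul(-6, Pow(2, -1)), Mul(Function('n')(-3), Pow(3, -1))), Mul(-1, 11)), 14) = Add(Mul(Add(Mul(-6, Pow(2, -1)), Mul(-3, Pow(3, -1))), Mul(-1, 11)), 14) = Add(Mul(Add(Mul(-6, Rational(1, 2)), Mul(-3, Rational(1, 3))), -11), 14) = Add(Mul(Add(-3, -1), -11), 14) = Add(Mul(-4, -11), 14) = Add(44, 14) = 58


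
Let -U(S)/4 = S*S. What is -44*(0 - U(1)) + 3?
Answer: -173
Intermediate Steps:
U(S) = -4*S² (U(S) = -4*S*S = -4*S²)
-44*(0 - U(1)) + 3 = -44*(0 - (-4)*1²) + 3 = -44*(0 - (-4)) + 3 = -44*(0 - 1*(-4)) + 3 = -44*(0 + 4) + 3 = -44*4 + 3 = -176 + 3 = -173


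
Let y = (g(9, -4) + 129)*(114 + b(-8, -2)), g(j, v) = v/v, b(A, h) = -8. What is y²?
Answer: 189888400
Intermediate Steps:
g(j, v) = 1
y = 13780 (y = (1 + 129)*(114 - 8) = 130*106 = 13780)
y² = 13780² = 189888400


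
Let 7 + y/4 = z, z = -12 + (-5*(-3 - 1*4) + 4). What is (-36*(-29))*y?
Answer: 83520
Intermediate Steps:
z = 27 (z = -12 + (-5*(-3 - 4) + 4) = -12 + (-5*(-7) + 4) = -12 + (35 + 4) = -12 + 39 = 27)
y = 80 (y = -28 + 4*27 = -28 + 108 = 80)
(-36*(-29))*y = -36*(-29)*80 = 1044*80 = 83520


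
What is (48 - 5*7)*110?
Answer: 1430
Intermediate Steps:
(48 - 5*7)*110 = (48 - 35)*110 = 13*110 = 1430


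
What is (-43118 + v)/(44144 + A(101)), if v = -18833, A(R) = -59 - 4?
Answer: -61951/44081 ≈ -1.4054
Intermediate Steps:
A(R) = -63
(-43118 + v)/(44144 + A(101)) = (-43118 - 18833)/(44144 - 63) = -61951/44081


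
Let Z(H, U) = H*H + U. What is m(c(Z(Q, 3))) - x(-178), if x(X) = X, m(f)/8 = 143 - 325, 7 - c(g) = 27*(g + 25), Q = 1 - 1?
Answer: -1278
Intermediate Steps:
Q = 0
Z(H, U) = U + H² (Z(H, U) = H² + U = U + H²)
c(g) = -668 - 27*g (c(g) = 7 - 27*(g + 25) = 7 - 27*(25 + g) = 7 - (675 + 27*g) = 7 + (-675 - 27*g) = -668 - 27*g)
m(f) = -1456 (m(f) = 8*(143 - 325) = 8*(-182) = -1456)
m(c(Z(Q, 3))) - x(-178) = -1456 - 1*(-178) = -1456 + 178 = -1278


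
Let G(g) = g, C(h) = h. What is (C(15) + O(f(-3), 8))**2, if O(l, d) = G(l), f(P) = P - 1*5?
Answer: 49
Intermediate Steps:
f(P) = -5 + P (f(P) = P - 5 = -5 + P)
O(l, d) = l
(C(15) + O(f(-3), 8))**2 = (15 + (-5 - 3))**2 = (15 - 8)**2 = 7**2 = 49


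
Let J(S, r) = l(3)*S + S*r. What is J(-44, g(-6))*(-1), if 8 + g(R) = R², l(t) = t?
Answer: 1364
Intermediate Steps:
g(R) = -8 + R²
J(S, r) = 3*S + S*r
J(-44, g(-6))*(-1) = -44*(3 + (-8 + (-6)²))*(-1) = -44*(3 + (-8 + 36))*(-1) = -44*(3 + 28)*(-1) = -44*31*(-1) = -1364*(-1) = 1364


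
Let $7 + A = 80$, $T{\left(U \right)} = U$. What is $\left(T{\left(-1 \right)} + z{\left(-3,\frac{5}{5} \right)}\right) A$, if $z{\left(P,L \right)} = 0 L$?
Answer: $-73$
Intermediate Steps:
$A = 73$ ($A = -7 + 80 = 73$)
$z{\left(P,L \right)} = 0$
$\left(T{\left(-1 \right)} + z{\left(-3,\frac{5}{5} \right)}\right) A = \left(-1 + 0\right) 73 = \left(-1\right) 73 = -73$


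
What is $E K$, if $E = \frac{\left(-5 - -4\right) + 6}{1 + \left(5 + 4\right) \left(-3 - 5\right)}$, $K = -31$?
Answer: $\frac{155}{71} \approx 2.1831$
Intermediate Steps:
$E = - \frac{5}{71}$ ($E = \frac{\left(-5 + 4\right) + 6}{1 + 9 \left(-8\right)} = \frac{-1 + 6}{1 - 72} = \frac{5}{-71} = 5 \left(- \frac{1}{71}\right) = - \frac{5}{71} \approx -0.070423$)
$E K = \left(- \frac{5}{71}\right) \left(-31\right) = \frac{155}{71}$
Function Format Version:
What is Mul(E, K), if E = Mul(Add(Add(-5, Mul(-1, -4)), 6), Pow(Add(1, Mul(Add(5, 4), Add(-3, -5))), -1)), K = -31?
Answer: Rational(155, 71) ≈ 2.1831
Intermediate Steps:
E = Rational(-5, 71) (E = Mul(Add(Add(-5, 4), 6), Pow(Add(1, Mul(9, -8)), -1)) = Mul(Add(-1, 6), Pow(Add(1, -72), -1)) = Mul(5, Pow(-71, -1)) = Mul(5, Rational(-1, 71)) = Rational(-5, 71) ≈ -0.070423)
Mul(E, K) = Mul(Rational(-5, 71), -31) = Rational(155, 71)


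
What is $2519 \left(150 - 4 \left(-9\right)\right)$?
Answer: $468534$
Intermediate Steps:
$2519 \left(150 - 4 \left(-9\right)\right) = 2519 \left(150 - -36\right) = 2519 \left(150 + 36\right) = 2519 \cdot 186 = 468534$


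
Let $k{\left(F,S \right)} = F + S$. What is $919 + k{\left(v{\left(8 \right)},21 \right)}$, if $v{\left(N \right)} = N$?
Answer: $948$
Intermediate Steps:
$919 + k{\left(v{\left(8 \right)},21 \right)} = 919 + \left(8 + 21\right) = 919 + 29 = 948$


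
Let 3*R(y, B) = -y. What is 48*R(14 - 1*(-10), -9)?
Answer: -384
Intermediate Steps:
R(y, B) = -y/3 (R(y, B) = (-y)/3 = -y/3)
48*R(14 - 1*(-10), -9) = 48*(-(14 - 1*(-10))/3) = 48*(-(14 + 10)/3) = 48*(-⅓*24) = 48*(-8) = -384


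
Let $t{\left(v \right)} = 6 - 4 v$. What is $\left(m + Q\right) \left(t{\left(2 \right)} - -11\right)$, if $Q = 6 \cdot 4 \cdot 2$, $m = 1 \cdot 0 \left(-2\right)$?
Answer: $432$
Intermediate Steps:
$m = 0$ ($m = 0 \left(-2\right) = 0$)
$Q = 48$ ($Q = 24 \cdot 2 = 48$)
$\left(m + Q\right) \left(t{\left(2 \right)} - -11\right) = \left(0 + 48\right) \left(\left(6 - 8\right) - -11\right) = 48 \left(\left(6 - 8\right) + 11\right) = 48 \left(-2 + 11\right) = 48 \cdot 9 = 432$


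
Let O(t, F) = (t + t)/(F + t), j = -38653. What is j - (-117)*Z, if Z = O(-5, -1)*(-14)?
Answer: -41383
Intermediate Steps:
O(t, F) = 2*t/(F + t) (O(t, F) = (2*t)/(F + t) = 2*t/(F + t))
Z = -70/3 (Z = (2*(-5)/(-1 - 5))*(-14) = (2*(-5)/(-6))*(-14) = (2*(-5)*(-1/6))*(-14) = (5/3)*(-14) = -70/3 ≈ -23.333)
j - (-117)*Z = -38653 - (-117)*(-70)/3 = -38653 - 1*2730 = -38653 - 2730 = -41383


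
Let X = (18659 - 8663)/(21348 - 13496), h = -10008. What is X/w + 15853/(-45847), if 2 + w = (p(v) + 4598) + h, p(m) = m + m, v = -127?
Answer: -176437313027/509926747226 ≈ -0.34601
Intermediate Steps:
p(m) = 2*m
w = -5666 (w = -2 + ((2*(-127) + 4598) - 10008) = -2 + ((-254 + 4598) - 10008) = -2 + (4344 - 10008) = -2 - 5664 = -5666)
X = 2499/1963 (X = 9996/7852 = 9996*(1/7852) = 2499/1963 ≈ 1.2731)
X/w + 15853/(-45847) = (2499/1963)/(-5666) + 15853/(-45847) = (2499/1963)*(-1/5666) + 15853*(-1/45847) = -2499/11122358 - 15853/45847 = -176437313027/509926747226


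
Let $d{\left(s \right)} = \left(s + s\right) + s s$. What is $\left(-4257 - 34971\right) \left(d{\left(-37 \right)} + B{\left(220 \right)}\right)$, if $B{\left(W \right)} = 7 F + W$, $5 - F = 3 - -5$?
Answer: $-58606632$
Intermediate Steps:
$F = -3$ ($F = 5 - \left(3 - -5\right) = 5 - \left(3 + 5\right) = 5 - 8 = -3$)
$d{\left(s \right)} = s^{2} + 2 s$ ($d{\left(s \right)} = 2 s + s^{2} = s^{2} + 2 s$)
$B{\left(W \right)} = -21 + W$ ($B{\left(W \right)} = 7 \left(-3\right) + W = -21 + W$)
$\left(-4257 - 34971\right) \left(d{\left(-37 \right)} + B{\left(220 \right)}\right) = \left(-4257 - 34971\right) \left(- 37 \left(2 - 37\right) + \left(-21 + 220\right)\right) = - 39228 \left(\left(-37\right) \left(-35\right) + 199\right) = - 39228 \left(1295 + 199\right) = \left(-39228\right) 1494 = -58606632$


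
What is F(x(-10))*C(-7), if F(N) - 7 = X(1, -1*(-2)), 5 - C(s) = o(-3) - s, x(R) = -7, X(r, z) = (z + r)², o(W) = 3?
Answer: -80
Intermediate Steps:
X(r, z) = (r + z)²
C(s) = 2 + s (C(s) = 5 - (3 - s) = 5 + (-3 + s) = 2 + s)
F(N) = 16 (F(N) = 7 + (1 - 1*(-2))² = 7 + (1 + 2)² = 7 + 3² = 7 + 9 = 16)
F(x(-10))*C(-7) = 16*(2 - 7) = 16*(-5) = -80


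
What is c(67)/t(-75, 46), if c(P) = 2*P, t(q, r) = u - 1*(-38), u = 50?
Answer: 67/44 ≈ 1.5227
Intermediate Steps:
t(q, r) = 88 (t(q, r) = 50 - 1*(-38) = 50 + 38 = 88)
c(67)/t(-75, 46) = (2*67)/88 = 134*(1/88) = 67/44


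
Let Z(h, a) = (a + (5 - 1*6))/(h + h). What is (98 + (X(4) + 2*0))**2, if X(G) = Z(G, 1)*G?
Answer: 9604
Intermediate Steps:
Z(h, a) = (-1 + a)/(2*h) (Z(h, a) = (a + (5 - 6))/((2*h)) = (a - 1)*(1/(2*h)) = (-1 + a)*(1/(2*h)) = (-1 + a)/(2*h))
X(G) = 0 (X(G) = ((-1 + 1)/(2*G))*G = ((1/2)*0/G)*G = 0*G = 0)
(98 + (X(4) + 2*0))**2 = (98 + (0 + 2*0))**2 = (98 + (0 + 0))**2 = (98 + 0)**2 = 98**2 = 9604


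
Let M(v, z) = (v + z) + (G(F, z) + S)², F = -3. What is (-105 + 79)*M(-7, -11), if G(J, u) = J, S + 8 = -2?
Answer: -3926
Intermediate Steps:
S = -10 (S = -8 - 2 = -10)
M(v, z) = 169 + v + z (M(v, z) = (v + z) + (-3 - 10)² = (v + z) + (-13)² = (v + z) + 169 = 169 + v + z)
(-105 + 79)*M(-7, -11) = (-105 + 79)*(169 - 7 - 11) = -26*151 = -3926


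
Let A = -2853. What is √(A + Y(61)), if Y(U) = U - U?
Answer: 3*I*√317 ≈ 53.413*I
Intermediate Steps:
Y(U) = 0
√(A + Y(61)) = √(-2853 + 0) = √(-2853) = 3*I*√317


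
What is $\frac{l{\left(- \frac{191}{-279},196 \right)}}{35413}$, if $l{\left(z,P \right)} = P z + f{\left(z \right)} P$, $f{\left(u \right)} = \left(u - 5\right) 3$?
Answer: $- \frac{95788}{1411461} \approx -0.067864$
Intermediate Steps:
$f{\left(u \right)} = -15 + 3 u$ ($f{\left(u \right)} = \left(-5 + u\right) 3 = -15 + 3 u$)
$l{\left(z,P \right)} = P z + P \left(-15 + 3 z\right)$ ($l{\left(z,P \right)} = P z + \left(-15 + 3 z\right) P = P z + P \left(-15 + 3 z\right)$)
$\frac{l{\left(- \frac{191}{-279},196 \right)}}{35413} = \frac{196 \left(-15 + 4 \left(- \frac{191}{-279}\right)\right)}{35413} = 196 \left(-15 + 4 \left(\left(-191\right) \left(- \frac{1}{279}\right)\right)\right) \frac{1}{35413} = 196 \left(-15 + 4 \cdot \frac{191}{279}\right) \frac{1}{35413} = 196 \left(-15 + \frac{764}{279}\right) \frac{1}{35413} = 196 \left(- \frac{3421}{279}\right) \frac{1}{35413} = \left(- \frac{670516}{279}\right) \frac{1}{35413} = - \frac{95788}{1411461}$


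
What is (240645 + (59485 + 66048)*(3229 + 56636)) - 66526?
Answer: 7515207164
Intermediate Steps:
(240645 + (59485 + 66048)*(3229 + 56636)) - 66526 = (240645 + 125533*59865) - 66526 = (240645 + 7515033045) - 66526 = 7515273690 - 66526 = 7515207164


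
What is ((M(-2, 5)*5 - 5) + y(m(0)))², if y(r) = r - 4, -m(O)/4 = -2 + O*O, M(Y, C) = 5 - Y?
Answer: 1156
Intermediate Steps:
m(O) = 8 - 4*O² (m(O) = -4*(-2 + O*O) = -4*(-2 + O²) = 8 - 4*O²)
y(r) = -4 + r
((M(-2, 5)*5 - 5) + y(m(0)))² = (((5 - 1*(-2))*5 - 5) + (-4 + (8 - 4*0²)))² = (((5 + 2)*5 - 5) + (-4 + (8 - 4*0)))² = ((7*5 - 5) + (-4 + (8 + 0)))² = ((35 - 5) + (-4 + 8))² = (30 + 4)² = 34² = 1156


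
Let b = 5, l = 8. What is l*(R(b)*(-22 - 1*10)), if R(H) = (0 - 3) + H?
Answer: -512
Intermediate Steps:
R(H) = -3 + H
l*(R(b)*(-22 - 1*10)) = 8*((-3 + 5)*(-22 - 1*10)) = 8*(2*(-22 - 10)) = 8*(2*(-32)) = 8*(-64) = -512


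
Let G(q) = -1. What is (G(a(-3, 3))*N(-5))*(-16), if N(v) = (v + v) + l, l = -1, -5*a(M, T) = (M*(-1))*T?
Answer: -176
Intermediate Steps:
a(M, T) = M*T/5 (a(M, T) = -M*(-1)*T/5 = -(-M)*T/5 = -(-1)*M*T/5 = M*T/5)
N(v) = -1 + 2*v (N(v) = (v + v) - 1 = 2*v - 1 = -1 + 2*v)
(G(a(-3, 3))*N(-5))*(-16) = -(-1 + 2*(-5))*(-16) = -(-1 - 10)*(-16) = -1*(-11)*(-16) = 11*(-16) = -176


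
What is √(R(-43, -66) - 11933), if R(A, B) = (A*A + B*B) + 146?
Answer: I*√5582 ≈ 74.713*I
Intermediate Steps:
R(A, B) = 146 + A² + B² (R(A, B) = (A² + B²) + 146 = 146 + A² + B²)
√(R(-43, -66) - 11933) = √((146 + (-43)² + (-66)²) - 11933) = √((146 + 1849 + 4356) - 11933) = √(6351 - 11933) = √(-5582) = I*√5582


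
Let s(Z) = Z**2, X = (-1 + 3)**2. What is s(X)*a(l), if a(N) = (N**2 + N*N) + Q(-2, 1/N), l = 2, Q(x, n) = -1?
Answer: 112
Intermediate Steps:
a(N) = -1 + 2*N**2 (a(N) = (N**2 + N*N) - 1 = (N**2 + N**2) - 1 = 2*N**2 - 1 = -1 + 2*N**2)
X = 4 (X = 2**2 = 4)
s(X)*a(l) = 4**2*(-1 + 2*2**2) = 16*(-1 + 2*4) = 16*(-1 + 8) = 16*7 = 112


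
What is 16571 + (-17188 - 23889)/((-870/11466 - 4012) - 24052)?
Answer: 888788668526/53630449 ≈ 16572.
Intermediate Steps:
16571 + (-17188 - 23889)/((-870/11466 - 4012) - 24052) = 16571 - 41077/((-870*1/11466 - 4012) - 24052) = 16571 - 41077/((-145/1911 - 4012) - 24052) = 16571 - 41077/(-7667077/1911 - 24052) = 16571 - 41077/(-53630449/1911) = 16571 - 41077*(-1911/53630449) = 16571 + 78498147/53630449 = 888788668526/53630449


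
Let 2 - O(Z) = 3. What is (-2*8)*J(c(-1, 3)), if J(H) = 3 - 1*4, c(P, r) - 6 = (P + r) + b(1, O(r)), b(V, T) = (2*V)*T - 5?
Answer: 16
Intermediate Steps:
O(Z) = -1 (O(Z) = 2 - 1*3 = 2 - 3 = -1)
b(V, T) = -5 + 2*T*V (b(V, T) = 2*T*V - 5 = -5 + 2*T*V)
c(P, r) = -1 + P + r (c(P, r) = 6 + ((P + r) + (-5 + 2*(-1)*1)) = 6 + ((P + r) + (-5 - 2)) = 6 + ((P + r) - 7) = 6 + (-7 + P + r) = -1 + P + r)
J(H) = -1 (J(H) = 3 - 4 = -1)
(-2*8)*J(c(-1, 3)) = -2*8*(-1) = -16*(-1) = 16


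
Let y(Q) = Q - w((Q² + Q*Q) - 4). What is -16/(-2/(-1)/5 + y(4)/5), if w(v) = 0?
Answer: -40/3 ≈ -13.333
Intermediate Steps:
y(Q) = Q (y(Q) = Q - 1*0 = Q + 0 = Q)
-16/(-2/(-1)/5 + y(4)/5) = -16/(-2/(-1)/5 + 4/5) = -16/(-2*(-1)*(⅕) + 4*(⅕)) = -16/(2*(⅕) + ⅘) = -16/(⅖ + ⅘) = -16/6/5 = -16*⅚ = -40/3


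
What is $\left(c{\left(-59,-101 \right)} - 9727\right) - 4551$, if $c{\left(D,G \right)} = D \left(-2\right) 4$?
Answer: $-13806$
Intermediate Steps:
$c{\left(D,G \right)} = - 8 D$ ($c{\left(D,G \right)} = - 2 D 4 = - 8 D$)
$\left(c{\left(-59,-101 \right)} - 9727\right) - 4551 = \left(\left(-8\right) \left(-59\right) - 9727\right) - 4551 = \left(472 - 9727\right) - 4551 = -9255 - 4551 = -13806$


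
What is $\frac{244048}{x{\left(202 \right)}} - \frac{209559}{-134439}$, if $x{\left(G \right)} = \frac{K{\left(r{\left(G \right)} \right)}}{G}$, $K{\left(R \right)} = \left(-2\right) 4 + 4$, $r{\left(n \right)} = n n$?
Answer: $- \frac{552294342859}{44813} \approx -1.2324 \cdot 10^{7}$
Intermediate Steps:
$r{\left(n \right)} = n^{2}$
$K{\left(R \right)} = -4$ ($K{\left(R \right)} = -8 + 4 = -4$)
$x{\left(G \right)} = - \frac{4}{G}$
$\frac{244048}{x{\left(202 \right)}} - \frac{209559}{-134439} = \frac{244048}{\left(-4\right) \frac{1}{202}} - \frac{209559}{-134439} = \frac{244048}{\left(-4\right) \frac{1}{202}} - - \frac{69853}{44813} = \frac{244048}{- \frac{2}{101}} + \frac{69853}{44813} = 244048 \left(- \frac{101}{2}\right) + \frac{69853}{44813} = -12324424 + \frac{69853}{44813} = - \frac{552294342859}{44813}$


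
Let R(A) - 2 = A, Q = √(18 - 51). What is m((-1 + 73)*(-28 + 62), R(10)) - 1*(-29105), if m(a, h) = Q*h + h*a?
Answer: 58481 + 12*I*√33 ≈ 58481.0 + 68.935*I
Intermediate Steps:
Q = I*√33 (Q = √(-33) = I*√33 ≈ 5.7446*I)
R(A) = 2 + A
m(a, h) = a*h + I*h*√33 (m(a, h) = (I*√33)*h + h*a = I*h*√33 + a*h = a*h + I*h*√33)
m((-1 + 73)*(-28 + 62), R(10)) - 1*(-29105) = (2 + 10)*((-1 + 73)*(-28 + 62) + I*√33) - 1*(-29105) = 12*(72*34 + I*√33) + 29105 = 12*(2448 + I*√33) + 29105 = (29376 + 12*I*√33) + 29105 = 58481 + 12*I*√33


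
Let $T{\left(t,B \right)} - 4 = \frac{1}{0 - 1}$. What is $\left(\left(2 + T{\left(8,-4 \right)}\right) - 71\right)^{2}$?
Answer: $4356$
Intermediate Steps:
$T{\left(t,B \right)} = 3$ ($T{\left(t,B \right)} = 4 + \frac{1}{0 - 1} = 4 + \frac{1}{-1} = 4 - 1 = 3$)
$\left(\left(2 + T{\left(8,-4 \right)}\right) - 71\right)^{2} = \left(\left(2 + 3\right) - 71\right)^{2} = \left(5 - 71\right)^{2} = \left(-66\right)^{2} = 4356$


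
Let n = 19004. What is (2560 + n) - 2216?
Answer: 19348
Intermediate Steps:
(2560 + n) - 2216 = (2560 + 19004) - 2216 = 21564 - 2216 = 19348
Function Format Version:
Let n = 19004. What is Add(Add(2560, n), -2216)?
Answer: 19348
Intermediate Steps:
Add(Add(2560, n), -2216) = Add(Add(2560, 19004), -2216) = Add(21564, -2216) = 19348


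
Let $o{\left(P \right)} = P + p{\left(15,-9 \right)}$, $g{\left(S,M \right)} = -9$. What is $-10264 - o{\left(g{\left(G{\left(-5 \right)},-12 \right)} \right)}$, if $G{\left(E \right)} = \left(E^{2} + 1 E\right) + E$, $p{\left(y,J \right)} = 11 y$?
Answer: $-10420$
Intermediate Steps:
$G{\left(E \right)} = E^{2} + 2 E$ ($G{\left(E \right)} = \left(E^{2} + E\right) + E = \left(E + E^{2}\right) + E = E^{2} + 2 E$)
$o{\left(P \right)} = 165 + P$ ($o{\left(P \right)} = P + 11 \cdot 15 = P + 165 = 165 + P$)
$-10264 - o{\left(g{\left(G{\left(-5 \right)},-12 \right)} \right)} = -10264 - \left(165 - 9\right) = -10264 - 156 = -10420$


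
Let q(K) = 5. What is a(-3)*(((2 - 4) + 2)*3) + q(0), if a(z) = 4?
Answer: 5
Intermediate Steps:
a(-3)*(((2 - 4) + 2)*3) + q(0) = 4*(((2 - 4) + 2)*3) + 5 = 4*((-2 + 2)*3) + 5 = 4*(0*3) + 5 = 4*0 + 5 = 0 + 5 = 5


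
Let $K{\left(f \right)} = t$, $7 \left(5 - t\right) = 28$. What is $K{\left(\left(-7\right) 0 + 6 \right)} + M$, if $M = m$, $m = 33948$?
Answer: $33949$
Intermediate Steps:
$M = 33948$
$t = 1$ ($t = 5 - 4 = 1$)
$K{\left(f \right)} = 1$
$K{\left(\left(-7\right) 0 + 6 \right)} + M = 1 + 33948 = 33949$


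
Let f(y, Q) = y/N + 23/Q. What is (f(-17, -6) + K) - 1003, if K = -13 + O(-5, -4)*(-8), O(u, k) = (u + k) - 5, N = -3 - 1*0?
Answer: -5413/6 ≈ -902.17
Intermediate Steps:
N = -3 (N = -3 + 0 = -3)
f(y, Q) = 23/Q - y/3 (f(y, Q) = y/(-3) + 23/Q = y*(-⅓) + 23/Q = -y/3 + 23/Q = 23/Q - y/3)
O(u, k) = -5 + k + u (O(u, k) = (k + u) - 5 = -5 + k + u)
K = 99 (K = -13 + (-5 - 4 - 5)*(-8) = -13 - 14*(-8) = -13 + 112 = 99)
(f(-17, -6) + K) - 1003 = ((23/(-6) - ⅓*(-17)) + 99) - 1003 = ((23*(-⅙) + 17/3) + 99) - 1003 = ((-23/6 + 17/3) + 99) - 1003 = (11/6 + 99) - 1003 = 605/6 - 1003 = -5413/6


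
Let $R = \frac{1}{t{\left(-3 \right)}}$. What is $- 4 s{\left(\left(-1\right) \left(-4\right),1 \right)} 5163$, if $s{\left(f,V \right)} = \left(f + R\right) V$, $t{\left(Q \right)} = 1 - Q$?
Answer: $-87771$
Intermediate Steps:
$R = \frac{1}{4}$ ($R = \frac{1}{1 - -3} = \frac{1}{1 + 3} = \frac{1}{4} \approx 0.25$)
$s{\left(f,V \right)} = V \left(\frac{1}{4} + f\right)$ ($s{\left(f,V \right)} = \left(f + \frac{1}{4}\right) V = \left(\frac{1}{4} + f\right) V = V \left(\frac{1}{4} + f\right)$)
$- 4 s{\left(\left(-1\right) \left(-4\right),1 \right)} 5163 = - 4 \cdot 1 \left(\frac{1}{4} - -4\right) 5163 = - 4 \cdot 1 \left(\frac{1}{4} + 4\right) 5163 = - 4 \cdot 1 \cdot \frac{17}{4} \cdot 5163 = \left(-4\right) \frac{17}{4} \cdot 5163 = \left(-17\right) 5163 = -87771$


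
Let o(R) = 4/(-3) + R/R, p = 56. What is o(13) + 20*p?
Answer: 3359/3 ≈ 1119.7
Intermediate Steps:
o(R) = -1/3 (o(R) = 4*(-1/3) + 1 = -4/3 + 1 = -1/3)
o(13) + 20*p = -1/3 + 20*56 = -1/3 + 1120 = 3359/3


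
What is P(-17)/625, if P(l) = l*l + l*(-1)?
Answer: 306/625 ≈ 0.48960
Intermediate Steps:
P(l) = l**2 - l
P(-17)/625 = -17*(-1 - 17)/625 = -17*(-18)*(1/625) = 306*(1/625) = 306/625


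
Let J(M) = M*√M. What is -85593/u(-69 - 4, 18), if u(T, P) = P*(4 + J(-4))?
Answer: -28531/120 - 28531*I/60 ≈ -237.76 - 475.52*I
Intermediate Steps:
J(M) = M^(3/2)
u(T, P) = P*(4 - 8*I) (u(T, P) = P*(4 + (-4)^(3/2)) = P*(4 - 8*I))
-85593/u(-69 - 4, 18) = -(28531/120 + 28531*I/60) = -85593*(72 + 144*I)/25920 = -28531*(72 + 144*I)/8640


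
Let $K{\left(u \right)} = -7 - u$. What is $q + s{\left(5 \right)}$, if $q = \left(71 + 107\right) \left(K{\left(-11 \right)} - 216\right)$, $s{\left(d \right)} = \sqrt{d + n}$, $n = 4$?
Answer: $-37733$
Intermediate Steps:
$s{\left(d \right)} = \sqrt{4 + d}$ ($s{\left(d \right)} = \sqrt{d + 4} = \sqrt{4 + d}$)
$q = -37736$ ($q = \left(71 + 107\right) \left(\left(-7 - -11\right) - 216\right) = 178 \left(\left(-7 + 11\right) - 216\right) = 178 \left(4 - 216\right) = 178 \left(-212\right) = -37736$)
$q + s{\left(5 \right)} = -37736 + \sqrt{4 + 5} = -37736 + \sqrt{9} = -37736 + 3 = -37733$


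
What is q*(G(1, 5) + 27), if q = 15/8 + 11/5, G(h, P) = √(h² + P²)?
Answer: 4401/40 + 163*√26/40 ≈ 130.80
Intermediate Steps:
G(h, P) = √(P² + h²)
q = 163/40 (q = 15*(⅛) + 11*(⅕) = 15/8 + 11/5 = 163/40 ≈ 4.0750)
q*(G(1, 5) + 27) = 163*(√(5² + 1²) + 27)/40 = 163*(√(25 + 1) + 27)/40 = 163*(√26 + 27)/40 = 163*(27 + √26)/40 = 4401/40 + 163*√26/40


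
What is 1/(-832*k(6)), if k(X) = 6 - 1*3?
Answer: -1/2496 ≈ -0.00040064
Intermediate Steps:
k(X) = 3 (k(X) = 6 - 3 = 3)
1/(-832*k(6)) = 1/(-832*3) = 1/(-2496) = -1/2496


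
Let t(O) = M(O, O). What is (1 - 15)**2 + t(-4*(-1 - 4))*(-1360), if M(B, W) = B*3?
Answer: -81404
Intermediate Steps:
M(B, W) = 3*B
t(O) = 3*O
(1 - 15)**2 + t(-4*(-1 - 4))*(-1360) = (1 - 15)**2 + (3*(-4*(-1 - 4)))*(-1360) = (-14)**2 + (3*(-4*(-5)))*(-1360) = 196 + (3*20)*(-1360) = 196 + 60*(-1360) = 196 - 81600 = -81404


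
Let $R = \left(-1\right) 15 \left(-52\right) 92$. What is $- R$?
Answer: $-71760$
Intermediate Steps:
$R = 71760$ ($R = \left(-15\right) \left(-52\right) 92 = 780 \cdot 92 = 71760$)
$- R = \left(-1\right) 71760 = -71760$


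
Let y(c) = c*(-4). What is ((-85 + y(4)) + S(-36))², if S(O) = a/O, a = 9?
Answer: 164025/16 ≈ 10252.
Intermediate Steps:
y(c) = -4*c
S(O) = 9/O
((-85 + y(4)) + S(-36))² = ((-85 - 4*4) + 9/(-36))² = ((-85 - 16) + 9*(-1/36))² = (-101 - ¼)² = (-405/4)² = 164025/16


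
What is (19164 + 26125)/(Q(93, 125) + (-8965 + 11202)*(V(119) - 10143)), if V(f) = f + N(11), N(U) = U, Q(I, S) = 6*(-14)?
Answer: -45289/22399165 ≈ -0.0020219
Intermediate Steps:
Q(I, S) = -84
V(f) = 11 + f (V(f) = f + 11 = 11 + f)
(19164 + 26125)/(Q(93, 125) + (-8965 + 11202)*(V(119) - 10143)) = (19164 + 26125)/(-84 + (-8965 + 11202)*((11 + 119) - 10143)) = 45289/(-84 + 2237*(130 - 10143)) = 45289/(-84 + 2237*(-10013)) = 45289/(-84 - 22399081) = 45289/(-22399165) = 45289*(-1/22399165) = -45289/22399165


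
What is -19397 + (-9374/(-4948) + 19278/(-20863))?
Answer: -1001127266505/51615062 ≈ -19396.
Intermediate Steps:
-19397 + (-9374/(-4948) + 19278/(-20863)) = -19397 + (-9374*(-1/4948) + 19278*(-1/20863)) = -19397 + (4687/2474 - 19278/20863) = -19397 + 50091109/51615062 = -1001127266505/51615062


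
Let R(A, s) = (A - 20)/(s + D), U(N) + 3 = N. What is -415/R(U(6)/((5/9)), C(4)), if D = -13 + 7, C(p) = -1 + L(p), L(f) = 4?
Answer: -6225/73 ≈ -85.274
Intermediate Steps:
U(N) = -3 + N
C(p) = 3 (C(p) = -1 + 4 = 3)
D = -6
R(A, s) = (-20 + A)/(-6 + s) (R(A, s) = (A - 20)/(s - 6) = (-20 + A)/(-6 + s))
-415/R(U(6)/((5/9)), C(4)) = -415*(-6 + 3)/(-20 + (-3 + 6)/((5/9))) = -415*(-3/(-20 + 3/(5*(1/9)))) = -415*(-3/(-20 + 3/(5/9))) = -415*(-3/(-20 + (9/5)*3)) = -415*(-3/(-20 + 27/5)) = -415/((-1/3*(-73/5))) = -415/73/15 = -415*15/73 = -6225/73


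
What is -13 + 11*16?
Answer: 163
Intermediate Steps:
-13 + 11*16 = -13 + 176 = 163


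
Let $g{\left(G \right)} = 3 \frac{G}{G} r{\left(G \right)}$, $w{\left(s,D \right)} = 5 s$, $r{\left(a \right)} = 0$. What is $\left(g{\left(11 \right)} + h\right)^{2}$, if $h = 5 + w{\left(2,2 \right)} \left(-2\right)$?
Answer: $225$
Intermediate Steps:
$g{\left(G \right)} = 0$ ($g{\left(G \right)} = 3 \frac{G}{G} 0 = 3 \cdot 1 \cdot 0 = 3 \cdot 0 = 0$)
$h = -15$ ($h = 5 + 5 \cdot 2 \left(-2\right) = 5 + 10 \left(-2\right) = 5 - 20 = -15$)
$\left(g{\left(11 \right)} + h\right)^{2} = \left(0 - 15\right)^{2} = \left(-15\right)^{2} = 225$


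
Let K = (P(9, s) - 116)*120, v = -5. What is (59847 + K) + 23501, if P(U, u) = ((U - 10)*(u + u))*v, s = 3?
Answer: 73028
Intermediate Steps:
P(U, u) = -10*u*(-10 + U) (P(U, u) = ((U - 10)*(u + u))*(-5) = ((-10 + U)*(2*u))*(-5) = (2*u*(-10 + U))*(-5) = -10*u*(-10 + U))
K = -10320 (K = (10*3*(10 - 1*9) - 116)*120 = (10*3*(10 - 9) - 116)*120 = (10*3*1 - 116)*120 = (30 - 116)*120 = -86*120 = -10320)
(59847 + K) + 23501 = (59847 - 10320) + 23501 = 49527 + 23501 = 73028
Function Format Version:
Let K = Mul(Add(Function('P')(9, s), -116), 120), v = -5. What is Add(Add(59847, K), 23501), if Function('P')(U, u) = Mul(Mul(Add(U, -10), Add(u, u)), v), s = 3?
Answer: 73028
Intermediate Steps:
Function('P')(U, u) = Mul(-10, u, Add(-10, U)) (Function('P')(U, u) = Mul(Mul(Add(U, -10), Add(u, u)), -5) = Mul(Mul(Add(-10, U), Mul(2, u)), -5) = Mul(Mul(2, u, Add(-10, U)), -5) = Mul(-10, u, Add(-10, U)))
K = -10320 (K = Mul(Add(Mul(10, 3, Add(10, Mul(-1, 9))), -116), 120) = Mul(Add(Mul(10, 3, Add(10, -9)), -116), 120) = Mul(Add(Mul(10, 3, 1), -116), 120) = Mul(Add(30, -116), 120) = Mul(-86, 120) = -10320)
Add(Add(59847, K), 23501) = Add(Add(59847, -10320), 23501) = Add(49527, 23501) = 73028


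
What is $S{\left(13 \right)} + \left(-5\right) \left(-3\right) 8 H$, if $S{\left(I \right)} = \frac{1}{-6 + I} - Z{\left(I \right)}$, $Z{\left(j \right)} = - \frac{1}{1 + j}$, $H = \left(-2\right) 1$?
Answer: $- \frac{3357}{14} \approx -239.79$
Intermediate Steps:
$H = -2$
$S{\left(I \right)} = \frac{1}{1 + I} + \frac{1}{-6 + I}$ ($S{\left(I \right)} = \frac{1}{-6 + I} - - \frac{1}{1 + I} = \frac{1}{-6 + I} + \frac{1}{1 + I} = \frac{1}{1 + I} + \frac{1}{-6 + I}$)
$S{\left(13 \right)} + \left(-5\right) \left(-3\right) 8 H = \frac{-5 + 2 \cdot 13}{\left(1 + 13\right) \left(-6 + 13\right)} + \left(-5\right) \left(-3\right) 8 \left(-2\right) = \frac{-5 + 26}{14 \cdot 7} + 15 \left(-16\right) = \frac{1}{14} \cdot \frac{1}{7} \cdot 21 - 240 = \frac{3}{14} - 240 = - \frac{3357}{14}$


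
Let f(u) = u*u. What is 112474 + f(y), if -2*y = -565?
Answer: 769121/4 ≈ 1.9228e+5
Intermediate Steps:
y = 565/2 (y = -½*(-565) = 565/2 ≈ 282.50)
f(u) = u²
112474 + f(y) = 112474 + (565/2)² = 112474 + 319225/4 = 769121/4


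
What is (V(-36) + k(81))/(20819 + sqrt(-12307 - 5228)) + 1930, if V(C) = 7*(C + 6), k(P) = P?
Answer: 836552525629/433448296 + 129*I*sqrt(17535)/433448296 ≈ 1930.0 + 3.941e-5*I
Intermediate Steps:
V(C) = 42 + 7*C (V(C) = 7*(6 + C) = 42 + 7*C)
(V(-36) + k(81))/(20819 + sqrt(-12307 - 5228)) + 1930 = ((42 + 7*(-36)) + 81)/(20819 + sqrt(-12307 - 5228)) + 1930 = ((42 - 252) + 81)/(20819 + sqrt(-17535)) + 1930 = (-210 + 81)/(20819 + I*sqrt(17535)) + 1930 = -129/(20819 + I*sqrt(17535)) + 1930 = 1930 - 129/(20819 + I*sqrt(17535))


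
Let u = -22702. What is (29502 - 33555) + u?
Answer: -26755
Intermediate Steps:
(29502 - 33555) + u = (29502 - 33555) - 22702 = -4053 - 22702 = -26755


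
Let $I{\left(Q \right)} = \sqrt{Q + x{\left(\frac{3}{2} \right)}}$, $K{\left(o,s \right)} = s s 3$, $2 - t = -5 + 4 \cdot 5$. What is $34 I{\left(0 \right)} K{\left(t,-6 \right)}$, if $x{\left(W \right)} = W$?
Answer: $1836 \sqrt{6} \approx 4497.3$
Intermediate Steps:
$t = -13$ ($t = 2 - \left(-5 + 4 \cdot 5\right) = 2 - \left(-5 + 20\right) = 2 - 15 = -13$)
$K{\left(o,s \right)} = 3 s^{2}$ ($K{\left(o,s \right)} = s^{2} \cdot 3 = 3 s^{2}$)
$I{\left(Q \right)} = \sqrt{\frac{3}{2} + Q}$ ($I{\left(Q \right)} = \sqrt{Q + \frac{3}{2}} = \sqrt{\frac{3}{2} + Q}$)
$34 I{\left(0 \right)} K{\left(t,-6 \right)} = 34 \frac{\sqrt{6 + 4 \cdot 0}}{2} \cdot 3 \left(-6\right)^{2} = 34 \frac{\sqrt{6 + 0}}{2} \cdot 3 \cdot 36 = 34 \frac{\sqrt{6}}{2} \cdot 108 = 17 \sqrt{6} \cdot 108 = 1836 \sqrt{6}$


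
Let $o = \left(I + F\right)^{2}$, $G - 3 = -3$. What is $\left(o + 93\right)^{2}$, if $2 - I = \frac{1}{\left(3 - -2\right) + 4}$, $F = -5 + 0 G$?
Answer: $\frac{69172489}{6561} \approx 10543.0$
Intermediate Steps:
$G = 0$ ($G = 3 - 3 = 0$)
$F = -5$ ($F = -5 + 0 \cdot 0 = -5 + 0 = -5$)
$I = \frac{17}{9}$ ($I = 2 - \frac{1}{\left(3 - -2\right) + 4} = 2 - \frac{1}{\left(3 + 2\right) + 4} = 2 - \frac{1}{5 + 4} = 2 - \frac{1}{9} = \frac{17}{9} \approx 1.8889$)
$o = \frac{784}{81}$ ($o = \left(\frac{17}{9} - 5\right)^{2} = \left(- \frac{28}{9}\right)^{2} = \frac{784}{81} \approx 9.679$)
$\left(o + 93\right)^{2} = \left(\frac{784}{81} + 93\right)^{2} = \left(\frac{8317}{81}\right)^{2} = \frac{69172489}{6561}$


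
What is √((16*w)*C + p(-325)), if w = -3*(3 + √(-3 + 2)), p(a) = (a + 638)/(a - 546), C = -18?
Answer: √(1966124849 + 655465824*I)/871 ≈ 51.592 + 8.3734*I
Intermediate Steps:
p(a) = (638 + a)/(-546 + a)
w = -9 - 3*I (w = -3*(3 + √(-1)) = -3*(3 + I) = -9 - 3*I ≈ -9.0 - 3.0*I)
√((16*w)*C + p(-325)) = √((16*(-9 - 3*I))*(-18) + (638 - 325)/(-546 - 325)) = √((-144 - 48*I)*(-18) + 313/(-871)) = √((2592 + 864*I) - 1/871*313) = √((2592 + 864*I) - 313/871) = √(2257319/871 + 864*I)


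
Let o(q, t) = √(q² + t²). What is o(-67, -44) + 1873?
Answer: 1873 + 5*√257 ≈ 1953.2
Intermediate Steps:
o(-67, -44) + 1873 = √((-67)² + (-44)²) + 1873 = √(4489 + 1936) + 1873 = √6425 + 1873 = 5*√257 + 1873 = 1873 + 5*√257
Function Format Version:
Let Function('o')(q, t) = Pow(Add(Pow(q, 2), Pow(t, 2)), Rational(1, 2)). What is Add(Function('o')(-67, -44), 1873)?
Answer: Add(1873, Mul(5, Pow(257, Rational(1, 2)))) ≈ 1953.2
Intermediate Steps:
Add(Function('o')(-67, -44), 1873) = Add(Pow(Add(Pow(-67, 2), Pow(-44, 2)), Rational(1, 2)), 1873) = Add(Pow(Add(4489, 1936), Rational(1, 2)), 1873) = Add(Pow(6425, Rational(1, 2)), 1873) = Add(Mul(5, Pow(257, Rational(1, 2))), 1873) = Add(1873, Mul(5, Pow(257, Rational(1, 2))))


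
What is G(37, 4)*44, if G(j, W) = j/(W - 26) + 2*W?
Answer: 278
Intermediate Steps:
G(j, W) = 2*W + j/(-26 + W) (G(j, W) = j/(-26 + W) + 2*W = 2*W + j/(-26 + W))
G(37, 4)*44 = ((37 - 52*4 + 2*4**2)/(-26 + 4))*44 = ((37 - 208 + 2*16)/(-22))*44 = -(37 - 208 + 32)/22*44 = -1/22*(-139)*44 = (139/22)*44 = 278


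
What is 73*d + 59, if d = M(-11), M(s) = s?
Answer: -744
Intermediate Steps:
d = -11
73*d + 59 = 73*(-11) + 59 = -803 + 59 = -744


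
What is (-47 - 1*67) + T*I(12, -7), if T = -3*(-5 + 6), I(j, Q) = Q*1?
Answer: -93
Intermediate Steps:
I(j, Q) = Q
T = -3 (T = -3*1 = -3)
(-47 - 1*67) + T*I(12, -7) = (-47 - 1*67) - 3*(-7) = (-47 - 67) + 21 = -114 + 21 = -93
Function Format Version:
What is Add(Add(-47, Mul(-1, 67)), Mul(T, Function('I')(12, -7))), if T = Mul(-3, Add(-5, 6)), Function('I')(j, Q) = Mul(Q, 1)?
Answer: -93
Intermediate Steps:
Function('I')(j, Q) = Q
T = -3 (T = Mul(-3, 1) = -3)
Add(Add(-47, Mul(-1, 67)), Mul(T, Function('I')(12, -7))) = Add(Add(-47, Mul(-1, 67)), Mul(-3, -7)) = Add(Add(-47, -67), 21) = Add(-114, 21) = -93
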